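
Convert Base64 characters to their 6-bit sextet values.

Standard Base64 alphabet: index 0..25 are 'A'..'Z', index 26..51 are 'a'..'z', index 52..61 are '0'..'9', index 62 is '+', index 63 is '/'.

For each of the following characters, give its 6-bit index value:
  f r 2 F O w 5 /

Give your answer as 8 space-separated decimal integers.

Answer: 31 43 54 5 14 48 57 63

Derivation:
'f': a..z range, 26 + ord('f') − ord('a') = 31
'r': a..z range, 26 + ord('r') − ord('a') = 43
'2': 0..9 range, 52 + ord('2') − ord('0') = 54
'F': A..Z range, ord('F') − ord('A') = 5
'O': A..Z range, ord('O') − ord('A') = 14
'w': a..z range, 26 + ord('w') − ord('a') = 48
'5': 0..9 range, 52 + ord('5') − ord('0') = 57
'/': index 63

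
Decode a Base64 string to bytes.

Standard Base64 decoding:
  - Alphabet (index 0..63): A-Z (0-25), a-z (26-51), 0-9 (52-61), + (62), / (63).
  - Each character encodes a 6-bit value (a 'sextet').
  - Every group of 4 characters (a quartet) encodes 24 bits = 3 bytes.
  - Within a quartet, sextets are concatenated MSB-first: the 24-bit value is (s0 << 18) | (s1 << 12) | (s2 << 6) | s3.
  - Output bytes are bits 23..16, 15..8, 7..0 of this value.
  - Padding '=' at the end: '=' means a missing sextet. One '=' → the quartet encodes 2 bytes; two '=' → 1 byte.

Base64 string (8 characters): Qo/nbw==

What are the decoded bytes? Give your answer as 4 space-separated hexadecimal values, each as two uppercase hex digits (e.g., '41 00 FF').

Answer: 42 8F E7 6F

Derivation:
After char 0 ('Q'=16): chars_in_quartet=1 acc=0x10 bytes_emitted=0
After char 1 ('o'=40): chars_in_quartet=2 acc=0x428 bytes_emitted=0
After char 2 ('/'=63): chars_in_quartet=3 acc=0x10A3F bytes_emitted=0
After char 3 ('n'=39): chars_in_quartet=4 acc=0x428FE7 -> emit 42 8F E7, reset; bytes_emitted=3
After char 4 ('b'=27): chars_in_quartet=1 acc=0x1B bytes_emitted=3
After char 5 ('w'=48): chars_in_quartet=2 acc=0x6F0 bytes_emitted=3
Padding '==': partial quartet acc=0x6F0 -> emit 6F; bytes_emitted=4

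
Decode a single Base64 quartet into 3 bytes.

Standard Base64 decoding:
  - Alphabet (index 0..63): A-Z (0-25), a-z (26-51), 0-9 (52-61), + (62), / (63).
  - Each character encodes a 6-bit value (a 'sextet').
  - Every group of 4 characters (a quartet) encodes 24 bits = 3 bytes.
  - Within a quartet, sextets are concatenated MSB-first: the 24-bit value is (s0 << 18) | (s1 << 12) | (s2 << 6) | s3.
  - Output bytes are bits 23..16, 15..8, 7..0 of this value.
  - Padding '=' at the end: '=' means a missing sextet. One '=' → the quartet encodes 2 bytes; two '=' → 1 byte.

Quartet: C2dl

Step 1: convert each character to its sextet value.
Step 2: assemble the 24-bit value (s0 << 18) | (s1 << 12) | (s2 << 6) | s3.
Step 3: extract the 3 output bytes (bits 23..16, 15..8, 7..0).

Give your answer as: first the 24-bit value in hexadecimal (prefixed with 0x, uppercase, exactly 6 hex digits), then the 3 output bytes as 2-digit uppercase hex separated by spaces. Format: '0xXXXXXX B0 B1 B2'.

Answer: 0x0B6765 0B 67 65

Derivation:
Sextets: C=2, 2=54, d=29, l=37
24-bit: (2<<18) | (54<<12) | (29<<6) | 37
      = 0x080000 | 0x036000 | 0x000740 | 0x000025
      = 0x0B6765
Bytes: (v>>16)&0xFF=0B, (v>>8)&0xFF=67, v&0xFF=65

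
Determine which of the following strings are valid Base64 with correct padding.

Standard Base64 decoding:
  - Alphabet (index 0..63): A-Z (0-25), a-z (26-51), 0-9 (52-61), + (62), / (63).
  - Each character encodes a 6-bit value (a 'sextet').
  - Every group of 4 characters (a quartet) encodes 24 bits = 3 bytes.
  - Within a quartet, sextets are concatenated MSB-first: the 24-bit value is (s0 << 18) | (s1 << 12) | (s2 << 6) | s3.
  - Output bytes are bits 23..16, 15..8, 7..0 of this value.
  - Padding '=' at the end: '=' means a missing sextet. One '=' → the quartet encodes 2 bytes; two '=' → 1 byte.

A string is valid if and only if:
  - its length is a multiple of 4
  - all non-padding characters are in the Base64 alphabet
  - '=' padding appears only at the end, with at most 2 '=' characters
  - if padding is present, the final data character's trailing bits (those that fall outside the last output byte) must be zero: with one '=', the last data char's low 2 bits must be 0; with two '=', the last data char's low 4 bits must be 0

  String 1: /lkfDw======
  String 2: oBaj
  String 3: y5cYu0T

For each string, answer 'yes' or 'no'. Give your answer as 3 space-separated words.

Answer: no yes no

Derivation:
String 1: '/lkfDw======' → invalid (6 pad chars (max 2))
String 2: 'oBaj' → valid
String 3: 'y5cYu0T' → invalid (len=7 not mult of 4)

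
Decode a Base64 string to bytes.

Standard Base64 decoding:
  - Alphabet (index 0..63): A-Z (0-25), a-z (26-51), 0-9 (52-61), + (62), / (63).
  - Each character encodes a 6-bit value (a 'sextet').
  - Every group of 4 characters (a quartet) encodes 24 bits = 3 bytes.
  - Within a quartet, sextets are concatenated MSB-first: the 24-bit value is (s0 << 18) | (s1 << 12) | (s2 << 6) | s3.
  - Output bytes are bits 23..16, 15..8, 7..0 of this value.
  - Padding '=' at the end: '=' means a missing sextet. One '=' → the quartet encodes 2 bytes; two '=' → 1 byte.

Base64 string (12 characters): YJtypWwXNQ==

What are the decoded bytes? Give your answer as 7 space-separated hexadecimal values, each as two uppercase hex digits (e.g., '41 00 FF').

After char 0 ('Y'=24): chars_in_quartet=1 acc=0x18 bytes_emitted=0
After char 1 ('J'=9): chars_in_quartet=2 acc=0x609 bytes_emitted=0
After char 2 ('t'=45): chars_in_quartet=3 acc=0x1826D bytes_emitted=0
After char 3 ('y'=50): chars_in_quartet=4 acc=0x609B72 -> emit 60 9B 72, reset; bytes_emitted=3
After char 4 ('p'=41): chars_in_quartet=1 acc=0x29 bytes_emitted=3
After char 5 ('W'=22): chars_in_quartet=2 acc=0xA56 bytes_emitted=3
After char 6 ('w'=48): chars_in_quartet=3 acc=0x295B0 bytes_emitted=3
After char 7 ('X'=23): chars_in_quartet=4 acc=0xA56C17 -> emit A5 6C 17, reset; bytes_emitted=6
After char 8 ('N'=13): chars_in_quartet=1 acc=0xD bytes_emitted=6
After char 9 ('Q'=16): chars_in_quartet=2 acc=0x350 bytes_emitted=6
Padding '==': partial quartet acc=0x350 -> emit 35; bytes_emitted=7

Answer: 60 9B 72 A5 6C 17 35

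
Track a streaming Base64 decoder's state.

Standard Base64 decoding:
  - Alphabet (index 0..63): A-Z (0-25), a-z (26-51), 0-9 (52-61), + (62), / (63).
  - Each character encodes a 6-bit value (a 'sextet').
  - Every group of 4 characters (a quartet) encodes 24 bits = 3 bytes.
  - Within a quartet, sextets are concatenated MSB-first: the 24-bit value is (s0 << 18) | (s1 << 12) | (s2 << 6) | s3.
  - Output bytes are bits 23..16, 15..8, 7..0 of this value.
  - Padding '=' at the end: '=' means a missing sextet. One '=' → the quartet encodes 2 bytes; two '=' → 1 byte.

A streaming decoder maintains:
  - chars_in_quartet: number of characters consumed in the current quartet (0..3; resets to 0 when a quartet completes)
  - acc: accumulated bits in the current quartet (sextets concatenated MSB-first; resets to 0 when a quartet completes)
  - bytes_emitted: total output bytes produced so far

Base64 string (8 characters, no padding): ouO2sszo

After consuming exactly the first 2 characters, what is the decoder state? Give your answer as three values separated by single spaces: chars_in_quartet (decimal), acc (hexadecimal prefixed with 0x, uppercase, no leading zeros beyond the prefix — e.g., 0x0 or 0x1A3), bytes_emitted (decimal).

After char 0 ('o'=40): chars_in_quartet=1 acc=0x28 bytes_emitted=0
After char 1 ('u'=46): chars_in_quartet=2 acc=0xA2E bytes_emitted=0

Answer: 2 0xA2E 0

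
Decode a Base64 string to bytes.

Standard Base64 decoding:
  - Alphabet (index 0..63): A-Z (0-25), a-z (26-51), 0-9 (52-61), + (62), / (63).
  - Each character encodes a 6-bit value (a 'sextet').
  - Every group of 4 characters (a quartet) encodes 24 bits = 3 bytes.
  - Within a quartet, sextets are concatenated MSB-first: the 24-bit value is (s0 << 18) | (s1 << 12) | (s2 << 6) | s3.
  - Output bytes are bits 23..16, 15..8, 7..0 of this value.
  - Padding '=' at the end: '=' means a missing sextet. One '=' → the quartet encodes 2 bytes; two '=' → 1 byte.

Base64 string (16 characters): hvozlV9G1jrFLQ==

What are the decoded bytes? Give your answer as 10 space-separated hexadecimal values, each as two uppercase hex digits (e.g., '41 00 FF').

Answer: 86 FA 33 95 5F 46 D6 3A C5 2D

Derivation:
After char 0 ('h'=33): chars_in_quartet=1 acc=0x21 bytes_emitted=0
After char 1 ('v'=47): chars_in_quartet=2 acc=0x86F bytes_emitted=0
After char 2 ('o'=40): chars_in_quartet=3 acc=0x21BE8 bytes_emitted=0
After char 3 ('z'=51): chars_in_quartet=4 acc=0x86FA33 -> emit 86 FA 33, reset; bytes_emitted=3
After char 4 ('l'=37): chars_in_quartet=1 acc=0x25 bytes_emitted=3
After char 5 ('V'=21): chars_in_quartet=2 acc=0x955 bytes_emitted=3
After char 6 ('9'=61): chars_in_quartet=3 acc=0x2557D bytes_emitted=3
After char 7 ('G'=6): chars_in_quartet=4 acc=0x955F46 -> emit 95 5F 46, reset; bytes_emitted=6
After char 8 ('1'=53): chars_in_quartet=1 acc=0x35 bytes_emitted=6
After char 9 ('j'=35): chars_in_quartet=2 acc=0xD63 bytes_emitted=6
After char 10 ('r'=43): chars_in_quartet=3 acc=0x358EB bytes_emitted=6
After char 11 ('F'=5): chars_in_quartet=4 acc=0xD63AC5 -> emit D6 3A C5, reset; bytes_emitted=9
After char 12 ('L'=11): chars_in_quartet=1 acc=0xB bytes_emitted=9
After char 13 ('Q'=16): chars_in_quartet=2 acc=0x2D0 bytes_emitted=9
Padding '==': partial quartet acc=0x2D0 -> emit 2D; bytes_emitted=10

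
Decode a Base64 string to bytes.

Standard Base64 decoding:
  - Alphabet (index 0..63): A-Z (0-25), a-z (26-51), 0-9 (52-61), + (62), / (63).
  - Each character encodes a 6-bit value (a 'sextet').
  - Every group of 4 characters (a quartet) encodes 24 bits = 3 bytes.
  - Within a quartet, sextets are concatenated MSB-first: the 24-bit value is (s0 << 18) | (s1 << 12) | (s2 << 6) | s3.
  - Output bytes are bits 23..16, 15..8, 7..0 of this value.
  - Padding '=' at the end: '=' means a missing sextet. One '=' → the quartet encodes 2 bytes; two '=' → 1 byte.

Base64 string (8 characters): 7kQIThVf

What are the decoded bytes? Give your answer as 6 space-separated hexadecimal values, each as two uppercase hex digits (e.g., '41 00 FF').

Answer: EE 44 08 4E 15 5F

Derivation:
After char 0 ('7'=59): chars_in_quartet=1 acc=0x3B bytes_emitted=0
After char 1 ('k'=36): chars_in_quartet=2 acc=0xEE4 bytes_emitted=0
After char 2 ('Q'=16): chars_in_quartet=3 acc=0x3B910 bytes_emitted=0
After char 3 ('I'=8): chars_in_quartet=4 acc=0xEE4408 -> emit EE 44 08, reset; bytes_emitted=3
After char 4 ('T'=19): chars_in_quartet=1 acc=0x13 bytes_emitted=3
After char 5 ('h'=33): chars_in_quartet=2 acc=0x4E1 bytes_emitted=3
After char 6 ('V'=21): chars_in_quartet=3 acc=0x13855 bytes_emitted=3
After char 7 ('f'=31): chars_in_quartet=4 acc=0x4E155F -> emit 4E 15 5F, reset; bytes_emitted=6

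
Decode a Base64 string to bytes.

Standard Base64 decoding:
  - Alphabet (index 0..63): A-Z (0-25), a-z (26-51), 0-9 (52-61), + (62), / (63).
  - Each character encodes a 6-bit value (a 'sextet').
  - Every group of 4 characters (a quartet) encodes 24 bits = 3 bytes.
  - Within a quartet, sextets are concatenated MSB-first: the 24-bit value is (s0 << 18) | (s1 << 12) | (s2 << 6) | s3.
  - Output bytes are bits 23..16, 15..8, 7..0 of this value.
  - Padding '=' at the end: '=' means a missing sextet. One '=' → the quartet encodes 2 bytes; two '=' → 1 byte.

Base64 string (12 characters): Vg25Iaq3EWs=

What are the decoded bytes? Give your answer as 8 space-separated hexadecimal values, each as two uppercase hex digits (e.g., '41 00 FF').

Answer: 56 0D B9 21 AA B7 11 6B

Derivation:
After char 0 ('V'=21): chars_in_quartet=1 acc=0x15 bytes_emitted=0
After char 1 ('g'=32): chars_in_quartet=2 acc=0x560 bytes_emitted=0
After char 2 ('2'=54): chars_in_quartet=3 acc=0x15836 bytes_emitted=0
After char 3 ('5'=57): chars_in_quartet=4 acc=0x560DB9 -> emit 56 0D B9, reset; bytes_emitted=3
After char 4 ('I'=8): chars_in_quartet=1 acc=0x8 bytes_emitted=3
After char 5 ('a'=26): chars_in_quartet=2 acc=0x21A bytes_emitted=3
After char 6 ('q'=42): chars_in_quartet=3 acc=0x86AA bytes_emitted=3
After char 7 ('3'=55): chars_in_quartet=4 acc=0x21AAB7 -> emit 21 AA B7, reset; bytes_emitted=6
After char 8 ('E'=4): chars_in_quartet=1 acc=0x4 bytes_emitted=6
After char 9 ('W'=22): chars_in_quartet=2 acc=0x116 bytes_emitted=6
After char 10 ('s'=44): chars_in_quartet=3 acc=0x45AC bytes_emitted=6
Padding '=': partial quartet acc=0x45AC -> emit 11 6B; bytes_emitted=8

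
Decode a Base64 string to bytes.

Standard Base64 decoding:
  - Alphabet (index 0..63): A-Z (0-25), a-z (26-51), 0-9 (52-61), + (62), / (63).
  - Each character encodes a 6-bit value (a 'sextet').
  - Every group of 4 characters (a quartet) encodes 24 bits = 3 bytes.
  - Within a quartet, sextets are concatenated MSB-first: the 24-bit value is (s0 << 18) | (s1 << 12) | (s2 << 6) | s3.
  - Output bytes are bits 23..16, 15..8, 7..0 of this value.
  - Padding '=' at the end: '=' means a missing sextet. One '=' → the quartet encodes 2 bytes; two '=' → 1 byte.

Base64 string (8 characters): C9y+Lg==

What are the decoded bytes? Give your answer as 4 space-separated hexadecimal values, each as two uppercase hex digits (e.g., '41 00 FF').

After char 0 ('C'=2): chars_in_quartet=1 acc=0x2 bytes_emitted=0
After char 1 ('9'=61): chars_in_quartet=2 acc=0xBD bytes_emitted=0
After char 2 ('y'=50): chars_in_quartet=3 acc=0x2F72 bytes_emitted=0
After char 3 ('+'=62): chars_in_quartet=4 acc=0xBDCBE -> emit 0B DC BE, reset; bytes_emitted=3
After char 4 ('L'=11): chars_in_quartet=1 acc=0xB bytes_emitted=3
After char 5 ('g'=32): chars_in_quartet=2 acc=0x2E0 bytes_emitted=3
Padding '==': partial quartet acc=0x2E0 -> emit 2E; bytes_emitted=4

Answer: 0B DC BE 2E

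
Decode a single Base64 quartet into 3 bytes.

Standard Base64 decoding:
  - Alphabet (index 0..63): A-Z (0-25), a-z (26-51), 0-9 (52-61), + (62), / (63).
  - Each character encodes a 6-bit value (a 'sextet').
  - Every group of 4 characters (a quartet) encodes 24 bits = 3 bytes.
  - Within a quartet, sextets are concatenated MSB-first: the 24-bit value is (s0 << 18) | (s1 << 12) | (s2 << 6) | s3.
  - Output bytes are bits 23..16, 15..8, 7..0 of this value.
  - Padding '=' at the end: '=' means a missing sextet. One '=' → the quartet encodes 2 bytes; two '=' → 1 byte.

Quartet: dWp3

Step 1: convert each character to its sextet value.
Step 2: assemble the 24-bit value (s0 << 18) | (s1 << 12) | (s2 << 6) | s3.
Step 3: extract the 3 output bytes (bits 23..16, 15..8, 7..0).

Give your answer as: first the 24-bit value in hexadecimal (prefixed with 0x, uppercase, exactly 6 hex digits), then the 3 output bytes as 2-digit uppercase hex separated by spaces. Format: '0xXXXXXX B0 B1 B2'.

Answer: 0x756A77 75 6A 77

Derivation:
Sextets: d=29, W=22, p=41, 3=55
24-bit: (29<<18) | (22<<12) | (41<<6) | 55
      = 0x740000 | 0x016000 | 0x000A40 | 0x000037
      = 0x756A77
Bytes: (v>>16)&0xFF=75, (v>>8)&0xFF=6A, v&0xFF=77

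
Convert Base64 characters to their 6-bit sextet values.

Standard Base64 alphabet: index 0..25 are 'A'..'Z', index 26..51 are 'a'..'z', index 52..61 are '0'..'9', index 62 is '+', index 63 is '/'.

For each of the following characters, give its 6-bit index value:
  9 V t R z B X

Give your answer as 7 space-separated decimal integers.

'9': 0..9 range, 52 + ord('9') − ord('0') = 61
'V': A..Z range, ord('V') − ord('A') = 21
't': a..z range, 26 + ord('t') − ord('a') = 45
'R': A..Z range, ord('R') − ord('A') = 17
'z': a..z range, 26 + ord('z') − ord('a') = 51
'B': A..Z range, ord('B') − ord('A') = 1
'X': A..Z range, ord('X') − ord('A') = 23

Answer: 61 21 45 17 51 1 23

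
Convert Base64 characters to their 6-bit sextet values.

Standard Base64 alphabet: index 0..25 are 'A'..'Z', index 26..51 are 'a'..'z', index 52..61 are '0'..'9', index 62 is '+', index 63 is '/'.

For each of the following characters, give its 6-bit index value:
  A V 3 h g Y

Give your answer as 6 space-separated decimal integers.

'A': A..Z range, ord('A') − ord('A') = 0
'V': A..Z range, ord('V') − ord('A') = 21
'3': 0..9 range, 52 + ord('3') − ord('0') = 55
'h': a..z range, 26 + ord('h') − ord('a') = 33
'g': a..z range, 26 + ord('g') − ord('a') = 32
'Y': A..Z range, ord('Y') − ord('A') = 24

Answer: 0 21 55 33 32 24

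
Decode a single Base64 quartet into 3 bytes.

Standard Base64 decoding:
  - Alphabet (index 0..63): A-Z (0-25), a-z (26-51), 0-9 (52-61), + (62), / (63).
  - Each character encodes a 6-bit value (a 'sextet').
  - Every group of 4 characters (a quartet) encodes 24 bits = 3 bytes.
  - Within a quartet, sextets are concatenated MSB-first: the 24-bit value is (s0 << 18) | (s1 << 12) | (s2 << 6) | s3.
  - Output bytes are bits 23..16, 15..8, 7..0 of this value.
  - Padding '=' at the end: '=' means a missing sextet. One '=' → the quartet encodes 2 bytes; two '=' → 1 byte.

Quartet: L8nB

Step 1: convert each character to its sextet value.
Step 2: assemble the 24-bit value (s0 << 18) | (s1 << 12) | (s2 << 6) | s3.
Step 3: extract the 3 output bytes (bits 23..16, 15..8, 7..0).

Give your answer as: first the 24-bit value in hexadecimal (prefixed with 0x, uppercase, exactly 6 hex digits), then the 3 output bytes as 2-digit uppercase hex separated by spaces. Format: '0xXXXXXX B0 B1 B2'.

Sextets: L=11, 8=60, n=39, B=1
24-bit: (11<<18) | (60<<12) | (39<<6) | 1
      = 0x2C0000 | 0x03C000 | 0x0009C0 | 0x000001
      = 0x2FC9C1
Bytes: (v>>16)&0xFF=2F, (v>>8)&0xFF=C9, v&0xFF=C1

Answer: 0x2FC9C1 2F C9 C1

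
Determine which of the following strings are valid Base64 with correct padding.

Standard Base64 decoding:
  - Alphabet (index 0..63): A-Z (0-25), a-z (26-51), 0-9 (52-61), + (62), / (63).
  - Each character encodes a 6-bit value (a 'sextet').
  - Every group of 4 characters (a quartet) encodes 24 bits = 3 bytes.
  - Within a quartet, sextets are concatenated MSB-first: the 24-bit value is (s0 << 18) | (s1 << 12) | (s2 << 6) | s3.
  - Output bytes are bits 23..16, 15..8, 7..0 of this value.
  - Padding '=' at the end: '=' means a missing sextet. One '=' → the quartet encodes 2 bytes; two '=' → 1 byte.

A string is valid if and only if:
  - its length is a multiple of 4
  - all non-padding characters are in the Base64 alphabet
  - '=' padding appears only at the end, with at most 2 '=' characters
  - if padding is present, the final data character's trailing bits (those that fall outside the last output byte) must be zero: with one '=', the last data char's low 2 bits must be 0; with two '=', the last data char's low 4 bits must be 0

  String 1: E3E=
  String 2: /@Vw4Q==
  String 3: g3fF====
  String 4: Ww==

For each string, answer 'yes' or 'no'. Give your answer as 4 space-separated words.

Answer: yes no no yes

Derivation:
String 1: 'E3E=' → valid
String 2: '/@Vw4Q==' → invalid (bad char(s): ['@'])
String 3: 'g3fF====' → invalid (4 pad chars (max 2))
String 4: 'Ww==' → valid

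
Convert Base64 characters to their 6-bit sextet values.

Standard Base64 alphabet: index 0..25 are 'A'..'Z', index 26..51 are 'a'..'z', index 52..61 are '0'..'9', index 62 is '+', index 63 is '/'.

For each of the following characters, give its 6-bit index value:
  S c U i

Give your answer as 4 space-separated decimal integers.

Answer: 18 28 20 34

Derivation:
'S': A..Z range, ord('S') − ord('A') = 18
'c': a..z range, 26 + ord('c') − ord('a') = 28
'U': A..Z range, ord('U') − ord('A') = 20
'i': a..z range, 26 + ord('i') − ord('a') = 34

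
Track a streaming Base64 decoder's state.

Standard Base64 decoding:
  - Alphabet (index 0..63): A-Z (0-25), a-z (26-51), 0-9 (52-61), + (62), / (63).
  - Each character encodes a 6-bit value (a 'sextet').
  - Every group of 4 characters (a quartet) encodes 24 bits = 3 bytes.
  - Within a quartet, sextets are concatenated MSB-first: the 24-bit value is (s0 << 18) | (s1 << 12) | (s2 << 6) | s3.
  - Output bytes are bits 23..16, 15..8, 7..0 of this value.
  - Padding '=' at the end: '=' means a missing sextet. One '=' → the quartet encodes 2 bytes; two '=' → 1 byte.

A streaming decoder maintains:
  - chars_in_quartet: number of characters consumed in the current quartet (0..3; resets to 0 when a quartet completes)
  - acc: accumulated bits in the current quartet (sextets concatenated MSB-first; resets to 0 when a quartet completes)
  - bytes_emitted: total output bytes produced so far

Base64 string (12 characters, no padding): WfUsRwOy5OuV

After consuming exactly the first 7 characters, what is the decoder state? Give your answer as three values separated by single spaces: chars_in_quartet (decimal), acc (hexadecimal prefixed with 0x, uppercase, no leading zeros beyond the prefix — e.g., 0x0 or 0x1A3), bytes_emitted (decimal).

After char 0 ('W'=22): chars_in_quartet=1 acc=0x16 bytes_emitted=0
After char 1 ('f'=31): chars_in_quartet=2 acc=0x59F bytes_emitted=0
After char 2 ('U'=20): chars_in_quartet=3 acc=0x167D4 bytes_emitted=0
After char 3 ('s'=44): chars_in_quartet=4 acc=0x59F52C -> emit 59 F5 2C, reset; bytes_emitted=3
After char 4 ('R'=17): chars_in_quartet=1 acc=0x11 bytes_emitted=3
After char 5 ('w'=48): chars_in_quartet=2 acc=0x470 bytes_emitted=3
After char 6 ('O'=14): chars_in_quartet=3 acc=0x11C0E bytes_emitted=3

Answer: 3 0x11C0E 3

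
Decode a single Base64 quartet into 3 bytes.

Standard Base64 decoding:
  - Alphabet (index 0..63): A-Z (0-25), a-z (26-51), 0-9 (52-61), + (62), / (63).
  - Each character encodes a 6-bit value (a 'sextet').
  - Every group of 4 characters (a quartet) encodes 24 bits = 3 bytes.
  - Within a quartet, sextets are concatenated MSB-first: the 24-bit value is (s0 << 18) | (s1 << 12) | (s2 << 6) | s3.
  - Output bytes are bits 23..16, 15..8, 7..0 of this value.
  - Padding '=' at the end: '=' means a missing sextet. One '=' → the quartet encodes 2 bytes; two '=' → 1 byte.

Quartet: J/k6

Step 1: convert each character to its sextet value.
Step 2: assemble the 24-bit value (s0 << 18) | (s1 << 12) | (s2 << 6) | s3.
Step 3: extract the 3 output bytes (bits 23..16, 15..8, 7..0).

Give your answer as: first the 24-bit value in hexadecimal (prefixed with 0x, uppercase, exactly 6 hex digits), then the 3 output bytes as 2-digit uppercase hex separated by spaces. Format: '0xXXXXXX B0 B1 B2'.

Answer: 0x27F93A 27 F9 3A

Derivation:
Sextets: J=9, /=63, k=36, 6=58
24-bit: (9<<18) | (63<<12) | (36<<6) | 58
      = 0x240000 | 0x03F000 | 0x000900 | 0x00003A
      = 0x27F93A
Bytes: (v>>16)&0xFF=27, (v>>8)&0xFF=F9, v&0xFF=3A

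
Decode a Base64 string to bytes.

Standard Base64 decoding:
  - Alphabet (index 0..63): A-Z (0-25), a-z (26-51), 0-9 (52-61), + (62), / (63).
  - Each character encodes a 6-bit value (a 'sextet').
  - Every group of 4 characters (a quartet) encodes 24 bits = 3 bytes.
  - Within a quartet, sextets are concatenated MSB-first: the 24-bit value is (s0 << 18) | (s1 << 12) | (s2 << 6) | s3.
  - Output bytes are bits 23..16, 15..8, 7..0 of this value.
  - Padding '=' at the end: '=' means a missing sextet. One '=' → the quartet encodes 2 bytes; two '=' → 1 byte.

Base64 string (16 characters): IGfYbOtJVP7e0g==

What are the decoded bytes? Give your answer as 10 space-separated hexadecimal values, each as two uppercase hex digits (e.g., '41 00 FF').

Answer: 20 67 D8 6C EB 49 54 FE DE D2

Derivation:
After char 0 ('I'=8): chars_in_quartet=1 acc=0x8 bytes_emitted=0
After char 1 ('G'=6): chars_in_quartet=2 acc=0x206 bytes_emitted=0
After char 2 ('f'=31): chars_in_quartet=3 acc=0x819F bytes_emitted=0
After char 3 ('Y'=24): chars_in_quartet=4 acc=0x2067D8 -> emit 20 67 D8, reset; bytes_emitted=3
After char 4 ('b'=27): chars_in_quartet=1 acc=0x1B bytes_emitted=3
After char 5 ('O'=14): chars_in_quartet=2 acc=0x6CE bytes_emitted=3
After char 6 ('t'=45): chars_in_quartet=3 acc=0x1B3AD bytes_emitted=3
After char 7 ('J'=9): chars_in_quartet=4 acc=0x6CEB49 -> emit 6C EB 49, reset; bytes_emitted=6
After char 8 ('V'=21): chars_in_quartet=1 acc=0x15 bytes_emitted=6
After char 9 ('P'=15): chars_in_quartet=2 acc=0x54F bytes_emitted=6
After char 10 ('7'=59): chars_in_quartet=3 acc=0x153FB bytes_emitted=6
After char 11 ('e'=30): chars_in_quartet=4 acc=0x54FEDE -> emit 54 FE DE, reset; bytes_emitted=9
After char 12 ('0'=52): chars_in_quartet=1 acc=0x34 bytes_emitted=9
After char 13 ('g'=32): chars_in_quartet=2 acc=0xD20 bytes_emitted=9
Padding '==': partial quartet acc=0xD20 -> emit D2; bytes_emitted=10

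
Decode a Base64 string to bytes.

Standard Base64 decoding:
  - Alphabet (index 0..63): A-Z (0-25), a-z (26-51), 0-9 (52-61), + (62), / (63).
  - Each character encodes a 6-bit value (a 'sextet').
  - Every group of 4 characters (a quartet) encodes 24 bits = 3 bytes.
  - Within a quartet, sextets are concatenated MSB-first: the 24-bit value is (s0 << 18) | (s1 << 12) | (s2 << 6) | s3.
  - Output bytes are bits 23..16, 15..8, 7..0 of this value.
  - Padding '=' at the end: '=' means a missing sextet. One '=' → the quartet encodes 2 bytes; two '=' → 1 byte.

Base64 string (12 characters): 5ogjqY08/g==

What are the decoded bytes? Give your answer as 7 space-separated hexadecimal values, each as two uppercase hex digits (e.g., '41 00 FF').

After char 0 ('5'=57): chars_in_quartet=1 acc=0x39 bytes_emitted=0
After char 1 ('o'=40): chars_in_quartet=2 acc=0xE68 bytes_emitted=0
After char 2 ('g'=32): chars_in_quartet=3 acc=0x39A20 bytes_emitted=0
After char 3 ('j'=35): chars_in_quartet=4 acc=0xE68823 -> emit E6 88 23, reset; bytes_emitted=3
After char 4 ('q'=42): chars_in_quartet=1 acc=0x2A bytes_emitted=3
After char 5 ('Y'=24): chars_in_quartet=2 acc=0xA98 bytes_emitted=3
After char 6 ('0'=52): chars_in_quartet=3 acc=0x2A634 bytes_emitted=3
After char 7 ('8'=60): chars_in_quartet=4 acc=0xA98D3C -> emit A9 8D 3C, reset; bytes_emitted=6
After char 8 ('/'=63): chars_in_quartet=1 acc=0x3F bytes_emitted=6
After char 9 ('g'=32): chars_in_quartet=2 acc=0xFE0 bytes_emitted=6
Padding '==': partial quartet acc=0xFE0 -> emit FE; bytes_emitted=7

Answer: E6 88 23 A9 8D 3C FE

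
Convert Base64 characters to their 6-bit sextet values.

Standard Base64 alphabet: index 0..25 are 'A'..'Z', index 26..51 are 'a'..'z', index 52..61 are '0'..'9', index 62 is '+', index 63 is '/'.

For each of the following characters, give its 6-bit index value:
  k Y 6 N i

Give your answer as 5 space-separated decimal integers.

Answer: 36 24 58 13 34

Derivation:
'k': a..z range, 26 + ord('k') − ord('a') = 36
'Y': A..Z range, ord('Y') − ord('A') = 24
'6': 0..9 range, 52 + ord('6') − ord('0') = 58
'N': A..Z range, ord('N') − ord('A') = 13
'i': a..z range, 26 + ord('i') − ord('a') = 34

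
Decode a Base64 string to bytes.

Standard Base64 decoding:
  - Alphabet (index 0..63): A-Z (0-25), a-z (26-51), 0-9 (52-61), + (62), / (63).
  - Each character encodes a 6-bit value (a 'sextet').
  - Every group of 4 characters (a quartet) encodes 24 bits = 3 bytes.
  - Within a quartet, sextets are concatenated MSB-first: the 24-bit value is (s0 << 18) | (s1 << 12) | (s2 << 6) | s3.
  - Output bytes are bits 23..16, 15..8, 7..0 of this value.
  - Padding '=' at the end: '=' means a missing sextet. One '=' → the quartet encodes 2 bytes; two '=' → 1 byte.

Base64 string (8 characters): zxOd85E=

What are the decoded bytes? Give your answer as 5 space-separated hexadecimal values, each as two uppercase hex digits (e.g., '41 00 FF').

After char 0 ('z'=51): chars_in_quartet=1 acc=0x33 bytes_emitted=0
After char 1 ('x'=49): chars_in_quartet=2 acc=0xCF1 bytes_emitted=0
After char 2 ('O'=14): chars_in_quartet=3 acc=0x33C4E bytes_emitted=0
After char 3 ('d'=29): chars_in_quartet=4 acc=0xCF139D -> emit CF 13 9D, reset; bytes_emitted=3
After char 4 ('8'=60): chars_in_quartet=1 acc=0x3C bytes_emitted=3
After char 5 ('5'=57): chars_in_quartet=2 acc=0xF39 bytes_emitted=3
After char 6 ('E'=4): chars_in_quartet=3 acc=0x3CE44 bytes_emitted=3
Padding '=': partial quartet acc=0x3CE44 -> emit F3 91; bytes_emitted=5

Answer: CF 13 9D F3 91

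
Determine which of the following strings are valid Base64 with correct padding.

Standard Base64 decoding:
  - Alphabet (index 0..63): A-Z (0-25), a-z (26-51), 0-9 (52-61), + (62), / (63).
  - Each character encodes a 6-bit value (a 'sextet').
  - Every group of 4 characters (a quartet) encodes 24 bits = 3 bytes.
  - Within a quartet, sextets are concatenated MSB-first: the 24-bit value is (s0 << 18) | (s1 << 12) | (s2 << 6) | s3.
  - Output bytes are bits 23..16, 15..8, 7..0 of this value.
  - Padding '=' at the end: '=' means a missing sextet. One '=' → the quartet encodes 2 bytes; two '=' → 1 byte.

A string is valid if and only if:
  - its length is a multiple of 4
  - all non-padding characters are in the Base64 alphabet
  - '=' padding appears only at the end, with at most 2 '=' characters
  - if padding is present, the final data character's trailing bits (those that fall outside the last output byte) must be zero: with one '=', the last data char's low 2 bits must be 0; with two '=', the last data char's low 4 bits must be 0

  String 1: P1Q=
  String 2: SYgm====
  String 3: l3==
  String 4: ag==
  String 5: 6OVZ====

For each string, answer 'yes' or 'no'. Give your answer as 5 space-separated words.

String 1: 'P1Q=' → valid
String 2: 'SYgm====' → invalid (4 pad chars (max 2))
String 3: 'l3==' → invalid (bad trailing bits)
String 4: 'ag==' → valid
String 5: '6OVZ====' → invalid (4 pad chars (max 2))

Answer: yes no no yes no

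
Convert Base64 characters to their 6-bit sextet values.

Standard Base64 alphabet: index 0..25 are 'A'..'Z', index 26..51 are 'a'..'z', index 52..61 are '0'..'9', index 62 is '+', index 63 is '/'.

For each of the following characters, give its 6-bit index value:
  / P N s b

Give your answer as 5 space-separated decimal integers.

'/': index 63
'P': A..Z range, ord('P') − ord('A') = 15
'N': A..Z range, ord('N') − ord('A') = 13
's': a..z range, 26 + ord('s') − ord('a') = 44
'b': a..z range, 26 + ord('b') − ord('a') = 27

Answer: 63 15 13 44 27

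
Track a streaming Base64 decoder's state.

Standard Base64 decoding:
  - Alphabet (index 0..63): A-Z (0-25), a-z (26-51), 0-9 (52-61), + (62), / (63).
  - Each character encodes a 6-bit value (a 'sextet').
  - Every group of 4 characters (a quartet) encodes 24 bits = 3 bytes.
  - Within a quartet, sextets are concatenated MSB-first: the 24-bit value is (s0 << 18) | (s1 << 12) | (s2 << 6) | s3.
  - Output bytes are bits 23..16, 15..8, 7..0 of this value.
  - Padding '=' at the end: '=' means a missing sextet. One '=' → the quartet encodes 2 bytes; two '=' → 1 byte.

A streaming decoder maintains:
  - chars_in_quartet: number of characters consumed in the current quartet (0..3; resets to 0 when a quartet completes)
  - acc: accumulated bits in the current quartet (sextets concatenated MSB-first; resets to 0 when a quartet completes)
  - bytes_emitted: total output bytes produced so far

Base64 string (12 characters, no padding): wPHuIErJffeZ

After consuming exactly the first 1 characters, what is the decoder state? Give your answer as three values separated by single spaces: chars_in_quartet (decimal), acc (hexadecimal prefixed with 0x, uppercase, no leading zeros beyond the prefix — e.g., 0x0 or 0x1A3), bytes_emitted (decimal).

After char 0 ('w'=48): chars_in_quartet=1 acc=0x30 bytes_emitted=0

Answer: 1 0x30 0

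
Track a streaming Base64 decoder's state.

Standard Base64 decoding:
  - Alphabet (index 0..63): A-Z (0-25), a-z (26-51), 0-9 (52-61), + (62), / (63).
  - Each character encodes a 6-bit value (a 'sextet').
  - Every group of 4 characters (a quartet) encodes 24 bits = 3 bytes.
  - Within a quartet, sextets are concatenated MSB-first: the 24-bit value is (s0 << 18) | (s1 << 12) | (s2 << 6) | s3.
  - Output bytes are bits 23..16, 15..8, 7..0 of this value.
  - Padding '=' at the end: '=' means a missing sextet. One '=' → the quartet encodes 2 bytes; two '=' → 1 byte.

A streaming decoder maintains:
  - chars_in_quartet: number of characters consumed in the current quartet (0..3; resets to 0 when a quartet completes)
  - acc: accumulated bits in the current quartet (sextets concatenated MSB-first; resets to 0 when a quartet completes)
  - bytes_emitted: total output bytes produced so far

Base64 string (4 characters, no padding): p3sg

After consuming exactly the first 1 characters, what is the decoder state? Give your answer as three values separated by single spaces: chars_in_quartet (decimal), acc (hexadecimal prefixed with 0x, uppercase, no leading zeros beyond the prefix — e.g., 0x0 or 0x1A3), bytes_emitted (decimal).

Answer: 1 0x29 0

Derivation:
After char 0 ('p'=41): chars_in_quartet=1 acc=0x29 bytes_emitted=0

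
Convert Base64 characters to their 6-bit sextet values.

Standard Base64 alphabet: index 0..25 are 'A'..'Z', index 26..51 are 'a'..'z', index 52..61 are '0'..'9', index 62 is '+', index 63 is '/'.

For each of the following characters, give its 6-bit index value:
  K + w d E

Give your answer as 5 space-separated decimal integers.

'K': A..Z range, ord('K') − ord('A') = 10
'+': index 62
'w': a..z range, 26 + ord('w') − ord('a') = 48
'd': a..z range, 26 + ord('d') − ord('a') = 29
'E': A..Z range, ord('E') − ord('A') = 4

Answer: 10 62 48 29 4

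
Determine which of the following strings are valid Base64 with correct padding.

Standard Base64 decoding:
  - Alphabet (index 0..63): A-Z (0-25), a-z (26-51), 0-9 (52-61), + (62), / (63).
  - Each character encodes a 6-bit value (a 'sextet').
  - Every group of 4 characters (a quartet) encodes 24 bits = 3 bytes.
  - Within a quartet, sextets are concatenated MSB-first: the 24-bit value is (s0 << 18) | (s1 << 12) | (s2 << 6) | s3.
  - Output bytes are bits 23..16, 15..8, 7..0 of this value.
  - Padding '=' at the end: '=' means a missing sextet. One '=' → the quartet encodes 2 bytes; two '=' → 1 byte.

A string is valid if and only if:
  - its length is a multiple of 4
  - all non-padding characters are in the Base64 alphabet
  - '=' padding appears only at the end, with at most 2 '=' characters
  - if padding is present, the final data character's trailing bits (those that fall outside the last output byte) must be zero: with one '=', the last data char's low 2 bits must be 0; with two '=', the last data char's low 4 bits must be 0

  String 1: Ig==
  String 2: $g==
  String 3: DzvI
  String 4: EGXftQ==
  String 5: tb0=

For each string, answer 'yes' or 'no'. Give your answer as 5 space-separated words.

Answer: yes no yes yes yes

Derivation:
String 1: 'Ig==' → valid
String 2: '$g==' → invalid (bad char(s): ['$'])
String 3: 'DzvI' → valid
String 4: 'EGXftQ==' → valid
String 5: 'tb0=' → valid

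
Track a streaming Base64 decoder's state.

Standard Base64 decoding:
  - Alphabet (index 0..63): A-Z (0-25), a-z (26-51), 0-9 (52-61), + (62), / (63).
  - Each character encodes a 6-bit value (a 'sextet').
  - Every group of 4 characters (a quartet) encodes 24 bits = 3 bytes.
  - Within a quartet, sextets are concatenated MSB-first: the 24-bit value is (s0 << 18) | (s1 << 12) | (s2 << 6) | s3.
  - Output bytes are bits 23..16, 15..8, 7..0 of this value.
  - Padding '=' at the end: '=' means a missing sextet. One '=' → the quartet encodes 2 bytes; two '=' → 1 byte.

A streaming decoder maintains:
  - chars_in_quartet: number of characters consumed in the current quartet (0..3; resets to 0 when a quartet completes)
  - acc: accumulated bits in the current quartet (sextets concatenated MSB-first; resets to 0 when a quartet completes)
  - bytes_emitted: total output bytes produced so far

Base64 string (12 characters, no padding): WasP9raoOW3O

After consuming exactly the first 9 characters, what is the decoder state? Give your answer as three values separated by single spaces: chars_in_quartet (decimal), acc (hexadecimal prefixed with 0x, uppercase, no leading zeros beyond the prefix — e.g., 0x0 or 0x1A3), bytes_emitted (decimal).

After char 0 ('W'=22): chars_in_quartet=1 acc=0x16 bytes_emitted=0
After char 1 ('a'=26): chars_in_quartet=2 acc=0x59A bytes_emitted=0
After char 2 ('s'=44): chars_in_quartet=3 acc=0x166AC bytes_emitted=0
After char 3 ('P'=15): chars_in_quartet=4 acc=0x59AB0F -> emit 59 AB 0F, reset; bytes_emitted=3
After char 4 ('9'=61): chars_in_quartet=1 acc=0x3D bytes_emitted=3
After char 5 ('r'=43): chars_in_quartet=2 acc=0xF6B bytes_emitted=3
After char 6 ('a'=26): chars_in_quartet=3 acc=0x3DADA bytes_emitted=3
After char 7 ('o'=40): chars_in_quartet=4 acc=0xF6B6A8 -> emit F6 B6 A8, reset; bytes_emitted=6
After char 8 ('O'=14): chars_in_quartet=1 acc=0xE bytes_emitted=6

Answer: 1 0xE 6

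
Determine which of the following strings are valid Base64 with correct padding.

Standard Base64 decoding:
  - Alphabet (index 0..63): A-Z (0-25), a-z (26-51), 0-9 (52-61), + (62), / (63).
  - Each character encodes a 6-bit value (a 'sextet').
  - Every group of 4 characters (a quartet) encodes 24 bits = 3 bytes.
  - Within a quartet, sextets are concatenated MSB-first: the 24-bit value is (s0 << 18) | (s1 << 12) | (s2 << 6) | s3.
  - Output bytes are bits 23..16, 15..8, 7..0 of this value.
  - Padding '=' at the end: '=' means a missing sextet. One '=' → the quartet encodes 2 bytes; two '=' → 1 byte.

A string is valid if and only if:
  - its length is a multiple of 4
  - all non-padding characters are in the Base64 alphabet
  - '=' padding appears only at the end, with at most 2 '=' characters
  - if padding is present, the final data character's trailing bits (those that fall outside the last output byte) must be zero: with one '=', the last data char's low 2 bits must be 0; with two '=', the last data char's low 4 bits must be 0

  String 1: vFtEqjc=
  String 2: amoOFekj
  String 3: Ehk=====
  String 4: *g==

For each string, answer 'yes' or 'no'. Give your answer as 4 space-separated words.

String 1: 'vFtEqjc=' → valid
String 2: 'amoOFekj' → valid
String 3: 'Ehk=====' → invalid (5 pad chars (max 2))
String 4: '*g==' → invalid (bad char(s): ['*'])

Answer: yes yes no no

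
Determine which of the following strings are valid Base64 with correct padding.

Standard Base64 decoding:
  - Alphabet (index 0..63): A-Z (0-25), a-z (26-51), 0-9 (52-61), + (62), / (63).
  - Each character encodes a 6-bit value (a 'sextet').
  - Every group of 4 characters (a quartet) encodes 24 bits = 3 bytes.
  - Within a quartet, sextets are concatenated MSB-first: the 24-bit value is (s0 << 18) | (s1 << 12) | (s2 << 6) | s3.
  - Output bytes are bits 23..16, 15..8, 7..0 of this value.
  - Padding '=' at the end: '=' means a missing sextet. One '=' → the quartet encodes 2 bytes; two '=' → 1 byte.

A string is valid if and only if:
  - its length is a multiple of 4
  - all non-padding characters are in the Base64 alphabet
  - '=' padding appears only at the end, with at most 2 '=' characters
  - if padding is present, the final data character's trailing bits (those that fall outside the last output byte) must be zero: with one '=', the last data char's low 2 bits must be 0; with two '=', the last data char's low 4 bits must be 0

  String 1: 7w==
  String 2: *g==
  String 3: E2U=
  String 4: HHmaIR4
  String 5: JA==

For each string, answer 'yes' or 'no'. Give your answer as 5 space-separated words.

String 1: '7w==' → valid
String 2: '*g==' → invalid (bad char(s): ['*'])
String 3: 'E2U=' → valid
String 4: 'HHmaIR4' → invalid (len=7 not mult of 4)
String 5: 'JA==' → valid

Answer: yes no yes no yes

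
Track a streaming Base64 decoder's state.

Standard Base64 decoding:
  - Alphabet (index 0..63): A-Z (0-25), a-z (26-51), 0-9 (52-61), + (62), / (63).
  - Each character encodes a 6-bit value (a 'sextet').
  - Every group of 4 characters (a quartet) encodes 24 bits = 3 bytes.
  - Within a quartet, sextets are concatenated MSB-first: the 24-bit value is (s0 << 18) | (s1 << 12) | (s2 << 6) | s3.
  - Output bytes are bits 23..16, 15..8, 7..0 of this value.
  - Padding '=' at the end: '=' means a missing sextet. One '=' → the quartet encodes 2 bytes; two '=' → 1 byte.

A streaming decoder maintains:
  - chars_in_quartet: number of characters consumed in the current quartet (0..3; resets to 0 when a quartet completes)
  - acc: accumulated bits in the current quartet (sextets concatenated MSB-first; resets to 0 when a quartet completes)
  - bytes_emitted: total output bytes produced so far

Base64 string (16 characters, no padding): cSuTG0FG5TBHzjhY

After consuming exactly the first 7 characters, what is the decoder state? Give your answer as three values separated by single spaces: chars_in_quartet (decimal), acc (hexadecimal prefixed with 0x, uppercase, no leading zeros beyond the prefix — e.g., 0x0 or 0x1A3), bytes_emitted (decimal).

Answer: 3 0x6D05 3

Derivation:
After char 0 ('c'=28): chars_in_quartet=1 acc=0x1C bytes_emitted=0
After char 1 ('S'=18): chars_in_quartet=2 acc=0x712 bytes_emitted=0
After char 2 ('u'=46): chars_in_quartet=3 acc=0x1C4AE bytes_emitted=0
After char 3 ('T'=19): chars_in_quartet=4 acc=0x712B93 -> emit 71 2B 93, reset; bytes_emitted=3
After char 4 ('G'=6): chars_in_quartet=1 acc=0x6 bytes_emitted=3
After char 5 ('0'=52): chars_in_quartet=2 acc=0x1B4 bytes_emitted=3
After char 6 ('F'=5): chars_in_quartet=3 acc=0x6D05 bytes_emitted=3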